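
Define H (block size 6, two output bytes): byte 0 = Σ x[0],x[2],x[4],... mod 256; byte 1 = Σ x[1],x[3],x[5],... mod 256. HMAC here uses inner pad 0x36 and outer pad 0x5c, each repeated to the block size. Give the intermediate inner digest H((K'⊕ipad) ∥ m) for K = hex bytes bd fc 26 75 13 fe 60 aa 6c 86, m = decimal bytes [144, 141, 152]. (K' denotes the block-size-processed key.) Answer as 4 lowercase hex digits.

Key hex bytes bd fc 26 75 13 fe 60 aa 6c 86 is 10 bytes > B = 6, so hash it first: H(key) = c2 9f, then zero-pad to 6 bytes: K' = c2 9f 00 00 00 00.
K' ⊕ ipad = f4 a9 36 36 36 36.
Inner input = f4 a9 36 36 36 36 ∥ 90 8d 98.
Inner hash: even-index sum = 648 mod 256 = 136; odd-index sum = 418 mod 256 = 162 → 88 a2.

88a2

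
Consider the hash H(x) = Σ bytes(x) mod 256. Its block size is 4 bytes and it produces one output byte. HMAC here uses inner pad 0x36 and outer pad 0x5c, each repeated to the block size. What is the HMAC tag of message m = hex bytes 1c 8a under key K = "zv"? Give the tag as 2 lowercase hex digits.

a6

Key "zv" = 7a 76 is 2 bytes ≤ B = 4; zero-pad to 4 bytes: K' = 7a 76 00 00.
K' ⊕ ipad = 4c 40 36 36.  K' ⊕ opad = 26 2a 5c 5c.
Inner input = (K'⊕ipad) ∥ m = 4c 40 36 36 ∥ 1c 8a.
Inner hash: sum = 76+64+54+54+28+138 = 414; mod 256 = 158 → 9e.
Outer input = (K'⊕opad) ∥ inner = 26 2a 5c 5c ∥ 9e.
Outer hash (tag): sum = 38+42+92+92+158 = 422; mod 256 = 166 → a6.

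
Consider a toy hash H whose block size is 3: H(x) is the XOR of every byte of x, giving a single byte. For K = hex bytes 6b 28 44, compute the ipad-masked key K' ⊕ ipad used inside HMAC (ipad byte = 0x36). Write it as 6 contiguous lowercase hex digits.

Key hex bytes 6b 28 44 is exactly B = 3 bytes: K' = 6b 28 44.
XOR each byte with 0x36: 6b⊕36=5d, 28⊕36=1e, 44⊕36=72.

5d1e72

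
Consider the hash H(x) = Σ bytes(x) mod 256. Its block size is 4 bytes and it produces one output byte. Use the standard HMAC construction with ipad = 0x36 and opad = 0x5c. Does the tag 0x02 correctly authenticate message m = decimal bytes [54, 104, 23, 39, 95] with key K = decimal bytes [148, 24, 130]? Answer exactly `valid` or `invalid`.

Key decimal bytes [148, 24, 130] = 94 18 82 is 3 bytes ≤ B = 4; zero-pad to 4 bytes: K' = 94 18 82 00.
K' ⊕ ipad = a2 2e b4 36; K' ⊕ opad = c8 44 de 5c.
Inner hash: sum = 162+46+180+54+54+104+23+39+95 = 757; mod 256 = 245 → f5.
Outer hash (recomputed tag): sum = 200+68+222+92+245 = 827; mod 256 = 59 → 3b.
Recomputed tag = 3b; claimed = 02 → mismatch.

invalid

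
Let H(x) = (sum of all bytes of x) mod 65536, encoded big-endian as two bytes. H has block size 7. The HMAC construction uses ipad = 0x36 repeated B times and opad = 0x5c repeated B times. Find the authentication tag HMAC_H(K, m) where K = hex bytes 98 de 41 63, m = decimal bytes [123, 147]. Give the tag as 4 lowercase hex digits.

Key hex bytes 98 de 41 63 is 4 bytes ≤ B = 7; zero-pad to 7 bytes: K' = 98 de 41 63 00 00 00.
K' ⊕ ipad = ae e8 77 55 36 36 36.  K' ⊕ opad = c4 82 1d 3f 5c 5c 5c.
Inner input = (K'⊕ipad) ∥ m = ae e8 77 55 36 36 36 ∥ 7b 93.
Inner hash: sum = 174+232+119+85+54+54+54+123+147 = 1042 → 04 12.
Outer input = (K'⊕opad) ∥ inner = c4 82 1d 3f 5c 5c 5c ∥ 04 12.
Outer hash (tag): sum = 196+130+29+63+92+92+92+4+18 = 716 → 02 cc.

02cc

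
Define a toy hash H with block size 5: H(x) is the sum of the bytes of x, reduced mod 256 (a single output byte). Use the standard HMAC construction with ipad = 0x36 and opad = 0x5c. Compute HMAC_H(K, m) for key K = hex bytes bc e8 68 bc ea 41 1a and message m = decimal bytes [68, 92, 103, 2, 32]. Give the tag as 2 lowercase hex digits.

Key hex bytes bc e8 68 bc ea 41 1a is 7 bytes > B = 5, so hash it first: H(key) = 0d, then zero-pad to 5 bytes: K' = 0d 00 00 00 00.
K' ⊕ ipad = 3b 36 36 36 36.  K' ⊕ opad = 51 5c 5c 5c 5c.
Inner input = (K'⊕ipad) ∥ m = 3b 36 36 36 36 ∥ 44 5c 67 02 20.
Inner hash: sum = 59+54+54+54+54+68+92+103+2+32 = 572; mod 256 = 60 → 3c.
Outer input = (K'⊕opad) ∥ inner = 51 5c 5c 5c 5c ∥ 3c.
Outer hash (tag): sum = 81+92+92+92+92+60 = 509; mod 256 = 253 → fd.

fd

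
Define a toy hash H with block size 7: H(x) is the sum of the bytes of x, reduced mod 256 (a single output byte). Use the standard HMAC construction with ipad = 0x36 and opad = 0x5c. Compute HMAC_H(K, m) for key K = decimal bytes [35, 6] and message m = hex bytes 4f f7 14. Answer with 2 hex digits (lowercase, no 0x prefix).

Key decimal bytes [35, 6] = 23 06 is 2 bytes ≤ B = 7; zero-pad to 7 bytes: K' = 23 06 00 00 00 00 00.
K' ⊕ ipad = 15 30 36 36 36 36 36.  K' ⊕ opad = 7f 5a 5c 5c 5c 5c 5c.
Inner input = (K'⊕ipad) ∥ m = 15 30 36 36 36 36 36 ∥ 4f f7 14.
Inner hash: sum = 21+48+54+54+54+54+54+79+247+20 = 685; mod 256 = 173 → ad.
Outer input = (K'⊕opad) ∥ inner = 7f 5a 5c 5c 5c 5c 5c ∥ ad.
Outer hash (tag): sum = 127+90+92+92+92+92+92+173 = 850; mod 256 = 82 → 52.

52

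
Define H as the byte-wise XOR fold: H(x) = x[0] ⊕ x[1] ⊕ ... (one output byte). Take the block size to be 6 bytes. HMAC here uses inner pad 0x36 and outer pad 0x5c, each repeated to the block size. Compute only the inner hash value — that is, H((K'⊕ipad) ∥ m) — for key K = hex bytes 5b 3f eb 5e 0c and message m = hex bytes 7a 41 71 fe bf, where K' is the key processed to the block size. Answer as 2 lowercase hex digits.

Key hex bytes 5b 3f eb 5e 0c is 5 bytes ≤ B = 6; zero-pad to 6 bytes: K' = 5b 3f eb 5e 0c 00.
K' ⊕ ipad = 6d 09 dd 68 3a 36.
Inner input = 6d 09 dd 68 3a 36 ∥ 7a 41 71 fe bf.
Inner hash: XOR 6d⊕09⊕dd⊕68⊕3a⊕36⊕7a⊕41⊕71⊕fe⊕bf = d6.

d6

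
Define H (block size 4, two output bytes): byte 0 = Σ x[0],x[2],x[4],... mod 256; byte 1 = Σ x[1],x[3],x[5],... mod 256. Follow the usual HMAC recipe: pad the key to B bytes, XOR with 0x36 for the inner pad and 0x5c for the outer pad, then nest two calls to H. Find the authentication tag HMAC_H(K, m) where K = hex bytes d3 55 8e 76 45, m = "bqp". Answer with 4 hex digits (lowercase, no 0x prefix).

Key hex bytes d3 55 8e 76 45 is 5 bytes > B = 4, so hash it first: H(key) = a6 cb, then zero-pad to 4 bytes: K' = a6 cb 00 00.
K' ⊕ ipad = 90 fd 36 36.  K' ⊕ opad = fa 97 5c 5c.
Inner input = (K'⊕ipad) ∥ m = 90 fd 36 36 ∥ 62 71 70.
Inner hash: even-index sum = 408 mod 256 = 152; odd-index sum = 420 mod 256 = 164 → 98 a4.
Outer input = (K'⊕opad) ∥ inner = fa 97 5c 5c ∥ 98 a4.
Outer hash (tag): even-index sum = 494 mod 256 = 238; odd-index sum = 407 mod 256 = 151 → ee 97.

ee97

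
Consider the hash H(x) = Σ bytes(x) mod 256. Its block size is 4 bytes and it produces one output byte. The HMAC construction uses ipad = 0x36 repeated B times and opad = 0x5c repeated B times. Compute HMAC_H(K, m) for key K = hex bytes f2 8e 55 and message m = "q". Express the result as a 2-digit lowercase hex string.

Key hex bytes f2 8e 55 is 3 bytes ≤ B = 4; zero-pad to 4 bytes: K' = f2 8e 55 00.
K' ⊕ ipad = c4 b8 63 36.  K' ⊕ opad = ae d2 09 5c.
Inner input = (K'⊕ipad) ∥ m = c4 b8 63 36 ∥ 71.
Inner hash: sum = 196+184+99+54+113 = 646; mod 256 = 134 → 86.
Outer input = (K'⊕opad) ∥ inner = ae d2 09 5c ∥ 86.
Outer hash (tag): sum = 174+210+9+92+134 = 619; mod 256 = 107 → 6b.

6b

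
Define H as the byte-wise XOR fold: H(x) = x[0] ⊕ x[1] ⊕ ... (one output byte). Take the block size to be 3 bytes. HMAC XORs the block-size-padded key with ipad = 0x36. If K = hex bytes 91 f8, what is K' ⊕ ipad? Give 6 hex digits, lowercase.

Key hex bytes 91 f8 is 2 bytes ≤ B = 3; zero-pad to 3 bytes: K' = 91 f8 00.
XOR each byte with 0x36: 91⊕36=a7, f8⊕36=ce, 00⊕36=36.

a7ce36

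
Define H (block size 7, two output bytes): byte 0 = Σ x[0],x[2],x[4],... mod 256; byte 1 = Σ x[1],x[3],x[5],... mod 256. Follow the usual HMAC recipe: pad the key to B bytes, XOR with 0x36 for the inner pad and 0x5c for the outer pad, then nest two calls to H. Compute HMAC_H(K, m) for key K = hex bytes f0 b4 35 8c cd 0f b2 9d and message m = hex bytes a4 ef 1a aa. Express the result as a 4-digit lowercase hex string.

1035

Key hex bytes f0 b4 35 8c cd 0f b2 9d is 8 bytes > B = 7, so hash it first: H(key) = a4 ec, then zero-pad to 7 bytes: K' = a4 ec 00 00 00 00 00.
K' ⊕ ipad = 92 da 36 36 36 36 36.  K' ⊕ opad = f8 b0 5c 5c 5c 5c 5c.
Inner input = (K'⊕ipad) ∥ m = 92 da 36 36 36 36 36 ∥ a4 ef 1a aa.
Inner hash: even-index sum = 717 mod 256 = 205; odd-index sum = 516 mod 256 = 4 → cd 04.
Outer input = (K'⊕opad) ∥ inner = f8 b0 5c 5c 5c 5c 5c ∥ cd 04.
Outer hash (tag): even-index sum = 528 mod 256 = 16; odd-index sum = 565 mod 256 = 53 → 10 35.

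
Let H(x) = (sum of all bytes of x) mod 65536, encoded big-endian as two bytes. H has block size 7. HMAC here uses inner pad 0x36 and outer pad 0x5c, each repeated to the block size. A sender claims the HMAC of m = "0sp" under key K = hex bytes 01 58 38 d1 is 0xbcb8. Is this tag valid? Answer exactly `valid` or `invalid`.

invalid

Key hex bytes 01 58 38 d1 is 4 bytes ≤ B = 7; zero-pad to 7 bytes: K' = 01 58 38 d1 00 00 00.
K' ⊕ ipad = 37 6e 0e e7 36 36 36; K' ⊕ opad = 5d 04 64 8d 5c 5c 5c.
Inner hash: sum = 55+110+14+231+54+54+54+48+115+112 = 847 → 03 4f.
Outer hash (recomputed tag): sum = 93+4+100+141+92+92+92+3+79 = 696 → 02 b8.
Recomputed tag = 02b8; claimed = bcb8 → mismatch.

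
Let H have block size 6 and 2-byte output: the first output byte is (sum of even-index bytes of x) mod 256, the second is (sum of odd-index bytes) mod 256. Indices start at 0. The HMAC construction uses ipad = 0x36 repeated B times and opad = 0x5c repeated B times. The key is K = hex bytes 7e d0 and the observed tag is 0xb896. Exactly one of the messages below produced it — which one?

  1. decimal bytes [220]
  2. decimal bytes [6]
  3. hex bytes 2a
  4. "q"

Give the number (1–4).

3

Key hex bytes 7e d0 is 2 bytes ≤ B = 6; zero-pad to 6 bytes: K' = 7e d0 00 00 00 00.
K' ⊕ ipad = 48 e6 36 36 36 36; K' ⊕ opad = 22 8c 5c 5c 5c 5c.
m1: inner = H(48 e6 36 36 36 36 dc) = 90 52; tag = H(22 8c 5c 5c 5c 5c 90 52) = 6a96
m2: inner = H(48 e6 36 36 36 36 06) = ba 52; tag = H(22 8c 5c 5c 5c 5c ba 52) = 9496
m3: inner = H(48 e6 36 36 36 36 2a) = de 52; tag = H(22 8c 5c 5c 5c 5c de 52) = b896 ← matches
m4: inner = H(48 e6 36 36 36 36 71) = 25 52; tag = H(22 8c 5c 5c 5c 5c 25 52) = ff96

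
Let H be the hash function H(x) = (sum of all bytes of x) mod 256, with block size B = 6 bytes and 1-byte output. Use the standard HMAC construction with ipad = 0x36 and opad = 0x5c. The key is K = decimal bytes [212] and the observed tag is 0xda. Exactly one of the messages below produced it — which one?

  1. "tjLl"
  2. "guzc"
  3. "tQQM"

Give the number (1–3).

1

Key decimal bytes [212] = d4 is 1 byte ≤ B = 6; zero-pad to 6 bytes: K' = d4 00 00 00 00 00.
K' ⊕ ipad = e2 36 36 36 36 36; K' ⊕ opad = 88 5c 5c 5c 5c 5c.
m1: inner = H(e2 36 36 36 36 36 74 6a 4c 6c) = 86; tag = H(88 5c 5c 5c 5c 5c 86) = da ← matches
m2: inner = H(e2 36 36 36 36 36 67 75 7a 63) = a9; tag = H(88 5c 5c 5c 5c 5c a9) = fd
m3: inner = H(e2 36 36 36 36 36 74 51 51 4d) = 53; tag = H(88 5c 5c 5c 5c 5c 53) = a7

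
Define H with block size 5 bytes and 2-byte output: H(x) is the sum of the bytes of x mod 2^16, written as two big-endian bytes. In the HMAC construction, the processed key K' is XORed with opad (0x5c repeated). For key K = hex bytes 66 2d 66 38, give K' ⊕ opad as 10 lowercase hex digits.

Key hex bytes 66 2d 66 38 is 4 bytes ≤ B = 5; zero-pad to 5 bytes: K' = 66 2d 66 38 00.
XOR each byte with 0x5c: 66⊕5c=3a, 2d⊕5c=71, 66⊕5c=3a, 38⊕5c=64, 00⊕5c=5c.

3a713a645c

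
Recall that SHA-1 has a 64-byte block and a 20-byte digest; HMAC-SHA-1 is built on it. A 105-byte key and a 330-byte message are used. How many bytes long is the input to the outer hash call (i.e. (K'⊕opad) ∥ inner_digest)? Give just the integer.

84

Key is 105 > 64 bytes, so it is hashed to 20 bytes then zero-padded to 64: |K'| = 64.
Outer input = (K'⊕opad) ∥ H(inner) → 64 + 20 = 84 bytes.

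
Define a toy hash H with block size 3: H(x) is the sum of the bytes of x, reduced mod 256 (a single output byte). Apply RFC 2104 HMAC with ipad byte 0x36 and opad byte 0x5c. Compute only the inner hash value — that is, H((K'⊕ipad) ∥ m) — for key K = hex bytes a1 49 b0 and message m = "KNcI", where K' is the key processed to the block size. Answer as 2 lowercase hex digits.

e1

Key hex bytes a1 49 b0 is exactly B = 3 bytes: K' = a1 49 b0.
K' ⊕ ipad = 97 7f 86.
Inner input = 97 7f 86 ∥ 4b 4e 63 49.
Inner hash: sum = 151+127+134+75+78+99+73 = 737; mod 256 = 225 → e1.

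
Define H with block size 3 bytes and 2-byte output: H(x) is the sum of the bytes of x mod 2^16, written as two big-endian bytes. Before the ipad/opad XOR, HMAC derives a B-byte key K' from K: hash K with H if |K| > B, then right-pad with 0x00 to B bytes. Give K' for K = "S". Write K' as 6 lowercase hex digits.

530000

Key "S" = 53 is 1 byte ≤ B = 3; zero-pad to 3 bytes: K' = 53 00 00.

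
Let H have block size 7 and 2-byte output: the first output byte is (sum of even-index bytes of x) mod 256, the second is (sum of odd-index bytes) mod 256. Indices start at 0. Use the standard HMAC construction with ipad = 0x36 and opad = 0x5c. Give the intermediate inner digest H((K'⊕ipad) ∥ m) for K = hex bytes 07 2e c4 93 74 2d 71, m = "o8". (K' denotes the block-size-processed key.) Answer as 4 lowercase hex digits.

e447

Key hex bytes 07 2e c4 93 74 2d 71 is exactly B = 7 bytes: K' = 07 2e c4 93 74 2d 71.
K' ⊕ ipad = 31 18 f2 a5 42 1b 47.
Inner input = 31 18 f2 a5 42 1b 47 ∥ 6f 38.
Inner hash: even-index sum = 484 mod 256 = 228; odd-index sum = 327 mod 256 = 71 → e4 47.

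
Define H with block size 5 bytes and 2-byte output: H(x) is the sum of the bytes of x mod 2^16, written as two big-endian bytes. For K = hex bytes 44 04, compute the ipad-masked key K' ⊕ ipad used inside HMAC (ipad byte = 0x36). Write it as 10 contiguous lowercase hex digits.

7232363636

Key hex bytes 44 04 is 2 bytes ≤ B = 5; zero-pad to 5 bytes: K' = 44 04 00 00 00.
XOR each byte with 0x36: 44⊕36=72, 04⊕36=32, 00⊕36=36, 00⊕36=36, 00⊕36=36.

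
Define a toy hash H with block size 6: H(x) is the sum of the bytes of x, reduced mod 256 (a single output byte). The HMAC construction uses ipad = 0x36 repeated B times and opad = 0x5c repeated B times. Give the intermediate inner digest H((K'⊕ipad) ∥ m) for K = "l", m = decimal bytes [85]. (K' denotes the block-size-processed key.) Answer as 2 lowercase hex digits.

bd

Key "l" = 6c is 1 byte ≤ B = 6; zero-pad to 6 bytes: K' = 6c 00 00 00 00 00.
K' ⊕ ipad = 5a 36 36 36 36 36.
Inner input = 5a 36 36 36 36 36 ∥ 55.
Inner hash: sum = 90+54+54+54+54+54+85 = 445; mod 256 = 189 → bd.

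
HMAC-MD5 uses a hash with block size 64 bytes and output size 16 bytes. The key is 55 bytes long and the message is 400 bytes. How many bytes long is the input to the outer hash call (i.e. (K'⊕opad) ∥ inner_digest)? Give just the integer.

Key is 55 ≤ 64 bytes, zero-padded: |K'| = 64.
Outer input = (K'⊕opad) ∥ H(inner) → 64 + 16 = 80 bytes.

80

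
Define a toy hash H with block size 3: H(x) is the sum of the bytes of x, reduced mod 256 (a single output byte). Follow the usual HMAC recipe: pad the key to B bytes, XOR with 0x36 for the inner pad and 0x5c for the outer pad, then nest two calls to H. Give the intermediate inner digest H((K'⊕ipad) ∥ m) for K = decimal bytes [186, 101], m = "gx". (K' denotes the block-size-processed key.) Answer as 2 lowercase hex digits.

f4

Key decimal bytes [186, 101] = ba 65 is 2 bytes ≤ B = 3; zero-pad to 3 bytes: K' = ba 65 00.
K' ⊕ ipad = 8c 53 36.
Inner input = 8c 53 36 ∥ 67 78.
Inner hash: sum = 140+83+54+103+120 = 500; mod 256 = 244 → f4.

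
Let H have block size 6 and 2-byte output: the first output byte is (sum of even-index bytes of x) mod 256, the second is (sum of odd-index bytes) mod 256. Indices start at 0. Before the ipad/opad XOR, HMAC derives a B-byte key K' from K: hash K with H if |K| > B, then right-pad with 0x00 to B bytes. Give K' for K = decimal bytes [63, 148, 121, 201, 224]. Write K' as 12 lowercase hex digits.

Key decimal bytes [63, 148, 121, 201, 224] = 3f 94 79 c9 e0 is 5 bytes ≤ B = 6; zero-pad to 6 bytes: K' = 3f 94 79 c9 e0 00.

3f9479c9e000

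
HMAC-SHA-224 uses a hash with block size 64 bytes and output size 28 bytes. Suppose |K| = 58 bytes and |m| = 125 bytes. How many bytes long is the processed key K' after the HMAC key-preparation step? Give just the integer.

64

Key is 58 ≤ 64 bytes, zero-padded: |K'| = 64.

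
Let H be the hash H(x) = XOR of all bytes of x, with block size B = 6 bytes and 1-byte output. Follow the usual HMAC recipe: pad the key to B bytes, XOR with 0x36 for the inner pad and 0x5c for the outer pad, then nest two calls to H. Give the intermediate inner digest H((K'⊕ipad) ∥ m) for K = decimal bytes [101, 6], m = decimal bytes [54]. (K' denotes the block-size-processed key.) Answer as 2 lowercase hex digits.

55

Key decimal bytes [101, 6] = 65 06 is 2 bytes ≤ B = 6; zero-pad to 6 bytes: K' = 65 06 00 00 00 00.
K' ⊕ ipad = 53 30 36 36 36 36.
Inner input = 53 30 36 36 36 36 ∥ 36.
Inner hash: XOR 53⊕30⊕36⊕36⊕36⊕36⊕36 = 55.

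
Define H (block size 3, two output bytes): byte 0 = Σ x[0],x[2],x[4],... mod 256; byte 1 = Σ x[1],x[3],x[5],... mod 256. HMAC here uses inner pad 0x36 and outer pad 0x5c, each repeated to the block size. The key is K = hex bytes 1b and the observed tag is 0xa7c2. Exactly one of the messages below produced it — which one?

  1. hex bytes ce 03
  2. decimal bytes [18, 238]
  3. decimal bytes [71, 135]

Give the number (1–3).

Key hex bytes 1b is 1 byte ≤ B = 3; zero-pad to 3 bytes: K' = 1b 00 00.
K' ⊕ ipad = 2d 36 36; K' ⊕ opad = 47 5c 5c.
m1: inner = H(2d 36 36 ce 03) = 66 04; tag = H(47 5c 5c 66 04) = a7c2 ← matches
m2: inner = H(2d 36 36 12 ee) = 51 48; tag = H(47 5c 5c 51 48) = ebad
m3: inner = H(2d 36 36 47 87) = ea 7d; tag = H(47 5c 5c ea 7d) = 2046

1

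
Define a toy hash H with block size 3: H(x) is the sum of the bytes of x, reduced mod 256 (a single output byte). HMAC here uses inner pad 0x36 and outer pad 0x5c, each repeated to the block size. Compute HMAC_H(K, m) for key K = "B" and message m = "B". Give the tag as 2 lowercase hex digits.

Key "B" = 42 is 1 byte ≤ B = 3; zero-pad to 3 bytes: K' = 42 00 00.
K' ⊕ ipad = 74 36 36.  K' ⊕ opad = 1e 5c 5c.
Inner input = (K'⊕ipad) ∥ m = 74 36 36 ∥ 42.
Inner hash: sum = 116+54+54+66 = 290; mod 256 = 34 → 22.
Outer input = (K'⊕opad) ∥ inner = 1e 5c 5c ∥ 22.
Outer hash (tag): sum = 30+92+92+34 = 248 → f8.

f8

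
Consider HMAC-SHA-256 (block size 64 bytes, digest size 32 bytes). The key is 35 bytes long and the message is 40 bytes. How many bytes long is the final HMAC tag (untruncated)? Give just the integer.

32

The tag is one SHA-256 digest: 32 bytes.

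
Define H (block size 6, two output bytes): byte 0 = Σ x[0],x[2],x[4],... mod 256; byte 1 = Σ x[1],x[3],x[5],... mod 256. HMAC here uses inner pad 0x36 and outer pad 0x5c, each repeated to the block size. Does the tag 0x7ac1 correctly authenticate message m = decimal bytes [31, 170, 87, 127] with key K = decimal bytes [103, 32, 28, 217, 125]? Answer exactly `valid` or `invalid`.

invalid

Key decimal bytes [103, 32, 28, 217, 125] = 67 20 1c d9 7d is 5 bytes ≤ B = 6; zero-pad to 6 bytes: K' = 67 20 1c d9 7d 00.
K' ⊕ ipad = 51 16 2a ef 4b 36; K' ⊕ opad = 3b 7c 40 85 21 5c.
Inner hash: even-index sum = 316 mod 256 = 60; odd-index sum = 612 mod 256 = 100 → 3c 64.
Outer hash (recomputed tag): even-index sum = 216 mod 256 = 216; odd-index sum = 449 mod 256 = 193 → d8 c1.
Recomputed tag = d8c1; claimed = 7ac1 → mismatch.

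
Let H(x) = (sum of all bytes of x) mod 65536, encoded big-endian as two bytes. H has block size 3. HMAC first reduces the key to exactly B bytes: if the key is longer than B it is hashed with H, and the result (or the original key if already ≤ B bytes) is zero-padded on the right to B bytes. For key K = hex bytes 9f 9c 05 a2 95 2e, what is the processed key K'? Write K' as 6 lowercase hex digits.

|K| = 6 > B = 3, so first hash the key.
H(K): sum = 159+156+5+162+149+46 = 677 → 02 a5.
Zero-pad H(K) = 02 a5 to 3 bytes: K' = 02 a5 00.

02a500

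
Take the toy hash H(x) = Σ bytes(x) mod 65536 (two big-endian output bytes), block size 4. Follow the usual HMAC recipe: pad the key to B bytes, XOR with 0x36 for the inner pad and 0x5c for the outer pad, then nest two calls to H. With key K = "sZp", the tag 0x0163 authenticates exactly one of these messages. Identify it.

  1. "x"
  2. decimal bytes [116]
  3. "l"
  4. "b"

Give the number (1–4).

1

Key "sZp" = 73 5a 70 is 3 bytes ≤ B = 4; zero-pad to 4 bytes: K' = 73 5a 70 00.
K' ⊕ ipad = 45 6c 46 36; K' ⊕ opad = 2f 06 2c 5c.
m1: inner = H(45 6c 46 36 78) = 01 a5; tag = H(2f 06 2c 5c 01 a5) = 0163 ← matches
m2: inner = H(45 6c 46 36 74) = 01 a1; tag = H(2f 06 2c 5c 01 a1) = 015f
m3: inner = H(45 6c 46 36 6c) = 01 99; tag = H(2f 06 2c 5c 01 99) = 0157
m4: inner = H(45 6c 46 36 62) = 01 8f; tag = H(2f 06 2c 5c 01 8f) = 014d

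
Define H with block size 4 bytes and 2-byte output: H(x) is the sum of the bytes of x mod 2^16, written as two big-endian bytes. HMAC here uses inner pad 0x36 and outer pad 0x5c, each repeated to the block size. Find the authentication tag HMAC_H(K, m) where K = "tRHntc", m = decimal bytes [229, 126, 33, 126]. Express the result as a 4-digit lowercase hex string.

Key "tRHntc" = 74 52 48 6e 74 63 is 6 bytes > B = 4, so hash it first: H(key) = 02 53, then zero-pad to 4 bytes: K' = 02 53 00 00.
K' ⊕ ipad = 34 65 36 36.  K' ⊕ opad = 5e 0f 5c 5c.
Inner input = (K'⊕ipad) ∥ m = 34 65 36 36 ∥ e5 7e 21 7e.
Inner hash: sum = 52+101+54+54+229+126+33+126 = 775 → 03 07.
Outer input = (K'⊕opad) ∥ inner = 5e 0f 5c 5c ∥ 03 07.
Outer hash (tag): sum = 94+15+92+92+3+7 = 303 → 01 2f.

012f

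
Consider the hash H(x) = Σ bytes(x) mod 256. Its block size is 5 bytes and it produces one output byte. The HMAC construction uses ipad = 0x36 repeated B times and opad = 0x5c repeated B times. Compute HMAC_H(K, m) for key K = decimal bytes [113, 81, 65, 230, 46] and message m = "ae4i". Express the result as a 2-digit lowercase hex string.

Key decimal bytes [113, 81, 65, 230, 46] = 71 51 41 e6 2e is exactly B = 5 bytes: K' = 71 51 41 e6 2e.
K' ⊕ ipad = 47 67 77 d0 18.  K' ⊕ opad = 2d 0d 1d ba 72.
Inner input = (K'⊕ipad) ∥ m = 47 67 77 d0 18 ∥ 61 65 34 69.
Inner hash: sum = 71+103+119+208+24+97+101+52+105 = 880; mod 256 = 112 → 70.
Outer input = (K'⊕opad) ∥ inner = 2d 0d 1d ba 72 ∥ 70.
Outer hash (tag): sum = 45+13+29+186+114+112 = 499; mod 256 = 243 → f3.

f3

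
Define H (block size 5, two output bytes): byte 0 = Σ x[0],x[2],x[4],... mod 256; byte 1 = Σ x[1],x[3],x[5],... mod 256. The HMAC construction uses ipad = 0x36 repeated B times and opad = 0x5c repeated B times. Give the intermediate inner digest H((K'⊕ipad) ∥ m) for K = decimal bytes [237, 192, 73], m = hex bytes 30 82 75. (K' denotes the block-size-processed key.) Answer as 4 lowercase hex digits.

Key decimal bytes [237, 192, 73] = ed c0 49 is 3 bytes ≤ B = 5; zero-pad to 5 bytes: K' = ed c0 49 00 00.
K' ⊕ ipad = db f6 7f 36 36.
Inner input = db f6 7f 36 36 ∥ 30 82 75.
Inner hash: even-index sum = 530 mod 256 = 18; odd-index sum = 465 mod 256 = 209 → 12 d1.

12d1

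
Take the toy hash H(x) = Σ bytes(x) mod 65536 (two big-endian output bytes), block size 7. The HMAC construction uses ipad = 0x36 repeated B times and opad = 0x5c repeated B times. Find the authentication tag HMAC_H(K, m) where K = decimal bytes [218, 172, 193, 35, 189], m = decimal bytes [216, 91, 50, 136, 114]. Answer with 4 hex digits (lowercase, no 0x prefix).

Key decimal bytes [218, 172, 193, 35, 189] = da ac c1 23 bd is 5 bytes ≤ B = 7; zero-pad to 7 bytes: K' = da ac c1 23 bd 00 00.
K' ⊕ ipad = ec 9a f7 15 8b 36 36.  K' ⊕ opad = 86 f0 9d 7f e1 5c 5c.
Inner input = (K'⊕ipad) ∥ m = ec 9a f7 15 8b 36 36 ∥ d8 5b 32 88 72.
Inner hash: sum = 236+154+247+21+139+54+54+216+91+50+136+114 = 1512 → 05 e8.
Outer input = (K'⊕opad) ∥ inner = 86 f0 9d 7f e1 5c 5c ∥ 05 e8.
Outer hash (tag): sum = 134+240+157+127+225+92+92+5+232 = 1304 → 05 18.

0518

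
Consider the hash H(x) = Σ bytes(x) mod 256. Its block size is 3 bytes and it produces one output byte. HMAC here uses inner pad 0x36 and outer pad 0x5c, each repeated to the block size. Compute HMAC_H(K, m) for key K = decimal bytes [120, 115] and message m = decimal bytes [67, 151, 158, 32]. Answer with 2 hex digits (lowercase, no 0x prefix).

Key decimal bytes [120, 115] = 78 73 is 2 bytes ≤ B = 3; zero-pad to 3 bytes: K' = 78 73 00.
K' ⊕ ipad = 4e 45 36.  K' ⊕ opad = 24 2f 5c.
Inner input = (K'⊕ipad) ∥ m = 4e 45 36 ∥ 43 97 9e 20.
Inner hash: sum = 78+69+54+67+151+158+32 = 609; mod 256 = 97 → 61.
Outer input = (K'⊕opad) ∥ inner = 24 2f 5c ∥ 61.
Outer hash (tag): sum = 36+47+92+97 = 272; mod 256 = 16 → 10.

10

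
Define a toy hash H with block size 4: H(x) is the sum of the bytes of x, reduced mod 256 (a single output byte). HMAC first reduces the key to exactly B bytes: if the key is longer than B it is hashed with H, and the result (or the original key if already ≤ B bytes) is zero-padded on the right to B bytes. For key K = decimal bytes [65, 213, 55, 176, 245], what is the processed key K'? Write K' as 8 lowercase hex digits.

|K| = 5 > B = 4, so first hash the key.
H(K): sum = 65+213+55+176+245 = 754; mod 256 = 242 → f2.
Zero-pad H(K) = f2 to 4 bytes: K' = f2 00 00 00.

f2000000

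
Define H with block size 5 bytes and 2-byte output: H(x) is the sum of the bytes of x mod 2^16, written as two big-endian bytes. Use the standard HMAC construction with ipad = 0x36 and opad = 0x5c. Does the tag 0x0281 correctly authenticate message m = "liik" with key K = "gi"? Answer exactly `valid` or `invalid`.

valid

Key "gi" = 67 69 is 2 bytes ≤ B = 5; zero-pad to 5 bytes: K' = 67 69 00 00 00.
K' ⊕ ipad = 51 5f 36 36 36; K' ⊕ opad = 3b 35 5c 5c 5c.
Inner hash: sum = 81+95+54+54+54+108+105+105+107 = 763 → 02 fb.
Outer hash (recomputed tag): sum = 59+53+92+92+92+2+251 = 641 → 02 81.
Recomputed tag = 0281; claimed = 0281 → match.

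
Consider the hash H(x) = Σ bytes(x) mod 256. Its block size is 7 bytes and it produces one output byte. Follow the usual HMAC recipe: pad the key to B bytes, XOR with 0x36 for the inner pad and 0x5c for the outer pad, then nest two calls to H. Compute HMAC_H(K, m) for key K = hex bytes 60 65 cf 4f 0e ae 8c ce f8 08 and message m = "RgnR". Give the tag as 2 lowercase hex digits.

59

Key hex bytes 60 65 cf 4f 0e ae 8c ce f8 08 is 10 bytes > B = 7, so hash it first: H(key) = f9, then zero-pad to 7 bytes: K' = f9 00 00 00 00 00 00.
K' ⊕ ipad = cf 36 36 36 36 36 36.  K' ⊕ opad = a5 5c 5c 5c 5c 5c 5c.
Inner input = (K'⊕ipad) ∥ m = cf 36 36 36 36 36 36 ∥ 52 67 6e 52.
Inner hash: sum = 207+54+54+54+54+54+54+82+103+110+82 = 908; mod 256 = 140 → 8c.
Outer input = (K'⊕opad) ∥ inner = a5 5c 5c 5c 5c 5c 5c ∥ 8c.
Outer hash (tag): sum = 165+92+92+92+92+92+92+140 = 857; mod 256 = 89 → 59.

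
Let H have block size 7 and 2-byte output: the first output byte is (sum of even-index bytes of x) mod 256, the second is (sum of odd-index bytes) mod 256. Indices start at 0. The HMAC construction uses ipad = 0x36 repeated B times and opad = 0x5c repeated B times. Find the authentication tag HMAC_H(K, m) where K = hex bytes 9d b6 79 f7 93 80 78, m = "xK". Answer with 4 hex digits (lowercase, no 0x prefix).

Key hex bytes 9d b6 79 f7 93 80 78 is exactly B = 7 bytes: K' = 9d b6 79 f7 93 80 78.
K' ⊕ ipad = ab 80 4f c1 a5 b6 4e.  K' ⊕ opad = c1 ea 25 ab cf dc 24.
Inner input = (K'⊕ipad) ∥ m = ab 80 4f c1 a5 b6 4e ∥ 78 4b.
Inner hash: even-index sum = 568 mod 256 = 56; odd-index sum = 623 mod 256 = 111 → 38 6f.
Outer input = (K'⊕opad) ∥ inner = c1 ea 25 ab cf dc 24 ∥ 38 6f.
Outer hash (tag): even-index sum = 584 mod 256 = 72; odd-index sum = 681 mod 256 = 169 → 48 a9.

48a9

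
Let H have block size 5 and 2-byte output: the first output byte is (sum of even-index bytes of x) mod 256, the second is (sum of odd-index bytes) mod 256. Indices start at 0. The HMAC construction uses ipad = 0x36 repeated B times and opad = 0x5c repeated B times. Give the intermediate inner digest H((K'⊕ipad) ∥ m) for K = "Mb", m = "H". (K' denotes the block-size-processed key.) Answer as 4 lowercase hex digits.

e7d2

Key "Mb" = 4d 62 is 2 bytes ≤ B = 5; zero-pad to 5 bytes: K' = 4d 62 00 00 00.
K' ⊕ ipad = 7b 54 36 36 36.
Inner input = 7b 54 36 36 36 ∥ 48.
Inner hash: even-index sum = 231 mod 256 = 231; odd-index sum = 210 mod 256 = 210 → e7 d2.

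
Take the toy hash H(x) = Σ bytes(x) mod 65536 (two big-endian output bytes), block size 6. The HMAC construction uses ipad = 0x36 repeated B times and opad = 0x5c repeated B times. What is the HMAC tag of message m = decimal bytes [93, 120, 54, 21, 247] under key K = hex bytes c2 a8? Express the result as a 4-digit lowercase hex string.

0387

Key hex bytes c2 a8 is 2 bytes ≤ B = 6; zero-pad to 6 bytes: K' = c2 a8 00 00 00 00.
K' ⊕ ipad = f4 9e 36 36 36 36.  K' ⊕ opad = 9e f4 5c 5c 5c 5c.
Inner input = (K'⊕ipad) ∥ m = f4 9e 36 36 36 36 ∥ 5d 78 36 15 f7.
Inner hash: sum = 244+158+54+54+54+54+93+120+54+21+247 = 1153 → 04 81.
Outer input = (K'⊕opad) ∥ inner = 9e f4 5c 5c 5c 5c ∥ 04 81.
Outer hash (tag): sum = 158+244+92+92+92+92+4+129 = 903 → 03 87.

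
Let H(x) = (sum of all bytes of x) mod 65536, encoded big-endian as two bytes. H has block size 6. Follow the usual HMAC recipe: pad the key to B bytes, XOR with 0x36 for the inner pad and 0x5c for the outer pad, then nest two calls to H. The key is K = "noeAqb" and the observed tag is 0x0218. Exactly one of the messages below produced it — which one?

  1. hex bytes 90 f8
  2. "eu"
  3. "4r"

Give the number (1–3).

2

Key "noeAqb" = 6e 6f 65 41 71 62 is exactly B = 6 bytes: K' = 6e 6f 65 41 71 62.
K' ⊕ ipad = 58 59 53 77 47 54; K' ⊕ opad = 32 33 39 1d 2d 3e.
m1: inner = H(58 59 53 77 47 54 90 f8) = 03 9e; tag = H(32 33 39 1d 2d 3e 03 9e) = 01c7
m2: inner = H(58 59 53 77 47 54 65 75) = 02 f0; tag = H(32 33 39 1d 2d 3e 02 f0) = 0218 ← matches
m3: inner = H(58 59 53 77 47 54 34 72) = 02 bc; tag = H(32 33 39 1d 2d 3e 02 bc) = 01e4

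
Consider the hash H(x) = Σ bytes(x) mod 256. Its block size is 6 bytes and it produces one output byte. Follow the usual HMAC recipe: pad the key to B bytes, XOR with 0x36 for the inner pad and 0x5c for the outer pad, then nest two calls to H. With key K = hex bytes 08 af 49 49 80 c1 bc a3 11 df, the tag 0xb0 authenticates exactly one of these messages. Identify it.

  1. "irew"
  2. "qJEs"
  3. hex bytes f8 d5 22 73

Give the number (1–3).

3

Key hex bytes 08 af 49 49 80 c1 bc a3 11 df is 10 bytes > B = 6, so hash it first: H(key) = d9, then zero-pad to 6 bytes: K' = d9 00 00 00 00 00.
K' ⊕ ipad = ef 36 36 36 36 36; K' ⊕ opad = 85 5c 5c 5c 5c 5c.
m1: inner = H(ef 36 36 36 36 36 69 72 65 77) = b4; tag = H(85 5c 5c 5c 5c 5c b4) = 05
m2: inner = H(ef 36 36 36 36 36 71 4a 45 73) = 70; tag = H(85 5c 5c 5c 5c 5c 70) = c1
m3: inner = H(ef 36 36 36 36 36 f8 d5 22 73) = 5f; tag = H(85 5c 5c 5c 5c 5c 5f) = b0 ← matches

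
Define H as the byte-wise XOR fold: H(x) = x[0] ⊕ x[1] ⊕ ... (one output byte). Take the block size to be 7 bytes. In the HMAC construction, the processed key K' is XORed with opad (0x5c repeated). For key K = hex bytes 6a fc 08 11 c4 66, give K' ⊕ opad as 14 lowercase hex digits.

36a0544d983a5c

Key hex bytes 6a fc 08 11 c4 66 is 6 bytes ≤ B = 7; zero-pad to 7 bytes: K' = 6a fc 08 11 c4 66 00.
XOR each byte with 0x5c: 6a⊕5c=36, fc⊕5c=a0, 08⊕5c=54, 11⊕5c=4d, c4⊕5c=98, 66⊕5c=3a, 00⊕5c=5c.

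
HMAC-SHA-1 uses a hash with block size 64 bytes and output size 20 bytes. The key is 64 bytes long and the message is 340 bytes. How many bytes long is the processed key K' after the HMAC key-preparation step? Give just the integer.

64

Key is 64 ≤ 64 bytes, zero-padded: |K'| = 64.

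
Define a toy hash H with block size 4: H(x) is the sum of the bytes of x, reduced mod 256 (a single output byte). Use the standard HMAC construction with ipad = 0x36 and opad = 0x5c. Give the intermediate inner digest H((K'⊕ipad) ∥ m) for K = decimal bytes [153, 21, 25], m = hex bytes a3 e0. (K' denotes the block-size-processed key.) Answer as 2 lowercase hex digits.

Key decimal bytes [153, 21, 25] = 99 15 19 is 3 bytes ≤ B = 4; zero-pad to 4 bytes: K' = 99 15 19 00.
K' ⊕ ipad = af 23 2f 36.
Inner input = af 23 2f 36 ∥ a3 e0.
Inner hash: sum = 175+35+47+54+163+224 = 698; mod 256 = 186 → ba.

ba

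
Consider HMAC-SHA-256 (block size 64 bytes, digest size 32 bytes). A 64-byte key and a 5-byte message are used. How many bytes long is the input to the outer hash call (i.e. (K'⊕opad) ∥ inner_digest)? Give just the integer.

Key is 64 ≤ 64 bytes, zero-padded: |K'| = 64.
Outer input = (K'⊕opad) ∥ H(inner) → 64 + 32 = 96 bytes.

96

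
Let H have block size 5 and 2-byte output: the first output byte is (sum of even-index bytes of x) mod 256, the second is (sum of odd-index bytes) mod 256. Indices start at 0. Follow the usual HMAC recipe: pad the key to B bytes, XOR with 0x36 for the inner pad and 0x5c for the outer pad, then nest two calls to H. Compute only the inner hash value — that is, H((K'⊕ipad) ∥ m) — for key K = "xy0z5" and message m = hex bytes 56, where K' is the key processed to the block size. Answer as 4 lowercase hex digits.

57f1

Key "xy0z5" = 78 79 30 7a 35 is exactly B = 5 bytes: K' = 78 79 30 7a 35.
K' ⊕ ipad = 4e 4f 06 4c 03.
Inner input = 4e 4f 06 4c 03 ∥ 56.
Inner hash: even-index sum = 87 mod 256 = 87; odd-index sum = 241 mod 256 = 241 → 57 f1.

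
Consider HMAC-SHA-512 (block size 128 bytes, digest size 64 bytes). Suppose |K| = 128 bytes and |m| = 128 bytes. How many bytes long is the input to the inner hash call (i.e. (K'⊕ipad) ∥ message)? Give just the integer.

Key is 128 ≤ 128 bytes, zero-padded: |K'| = 128.
Inner input = (K'⊕ipad) ∥ m → 128 + 128 = 256 bytes.

256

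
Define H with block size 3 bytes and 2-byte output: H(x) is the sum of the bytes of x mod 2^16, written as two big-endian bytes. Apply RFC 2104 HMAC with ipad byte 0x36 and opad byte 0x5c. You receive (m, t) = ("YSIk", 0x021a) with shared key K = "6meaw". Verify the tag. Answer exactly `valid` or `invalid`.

Key "6meaw" = 36 6d 65 61 77 is 5 bytes > B = 3, so hash it first: H(key) = 01 e0, then zero-pad to 3 bytes: K' = 01 e0 00.
K' ⊕ ipad = 37 d6 36; K' ⊕ opad = 5d bc 5c.
Inner hash: sum = 55+214+54+89+83+73+107 = 675 → 02 a3.
Outer hash (recomputed tag): sum = 93+188+92+2+163 = 538 → 02 1a.
Recomputed tag = 021a; claimed = 021a → match.

valid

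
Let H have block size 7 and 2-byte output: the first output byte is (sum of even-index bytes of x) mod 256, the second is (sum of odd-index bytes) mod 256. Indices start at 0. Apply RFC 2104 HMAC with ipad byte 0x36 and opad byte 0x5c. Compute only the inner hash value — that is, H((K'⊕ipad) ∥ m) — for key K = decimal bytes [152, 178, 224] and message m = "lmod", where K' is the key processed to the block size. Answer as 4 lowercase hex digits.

c1cb

Key decimal bytes [152, 178, 224] = 98 b2 e0 is 3 bytes ≤ B = 7; zero-pad to 7 bytes: K' = 98 b2 e0 00 00 00 00.
K' ⊕ ipad = ae 84 d6 36 36 36 36.
Inner input = ae 84 d6 36 36 36 36 ∥ 6c 6d 6f 64.
Inner hash: even-index sum = 705 mod 256 = 193; odd-index sum = 459 mod 256 = 203 → c1 cb.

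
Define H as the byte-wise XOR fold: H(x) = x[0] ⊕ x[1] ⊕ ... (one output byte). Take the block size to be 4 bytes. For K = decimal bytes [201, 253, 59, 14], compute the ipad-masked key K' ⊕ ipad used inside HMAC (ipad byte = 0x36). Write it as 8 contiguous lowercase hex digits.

Key decimal bytes [201, 253, 59, 14] = c9 fd 3b 0e is exactly B = 4 bytes: K' = c9 fd 3b 0e.
XOR each byte with 0x36: c9⊕36=ff, fd⊕36=cb, 3b⊕36=0d, 0e⊕36=38.

ffcb0d38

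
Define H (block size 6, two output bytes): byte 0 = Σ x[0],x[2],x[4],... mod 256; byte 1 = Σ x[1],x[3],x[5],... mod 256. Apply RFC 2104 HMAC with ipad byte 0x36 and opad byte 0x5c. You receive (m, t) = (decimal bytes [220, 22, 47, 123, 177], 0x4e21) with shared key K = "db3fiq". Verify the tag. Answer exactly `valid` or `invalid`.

valid

Key "db3fiq" = 64 62 33 66 69 71 is exactly B = 6 bytes: K' = 64 62 33 66 69 71.
K' ⊕ ipad = 52 54 05 50 5f 47; K' ⊕ opad = 38 3e 6f 3a 35 2d.
Inner hash: even-index sum = 626 mod 256 = 114; odd-index sum = 380 mod 256 = 124 → 72 7c.
Outer hash (recomputed tag): even-index sum = 334 mod 256 = 78; odd-index sum = 289 mod 256 = 33 → 4e 21.
Recomputed tag = 4e21; claimed = 4e21 → match.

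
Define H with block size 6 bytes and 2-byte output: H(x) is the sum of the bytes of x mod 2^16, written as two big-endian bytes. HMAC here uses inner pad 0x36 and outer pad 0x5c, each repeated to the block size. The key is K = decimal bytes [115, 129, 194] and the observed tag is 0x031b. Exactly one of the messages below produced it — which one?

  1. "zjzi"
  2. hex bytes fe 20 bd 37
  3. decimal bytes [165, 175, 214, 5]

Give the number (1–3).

Key decimal bytes [115, 129, 194] = 73 81 c2 is 3 bytes ≤ B = 6; zero-pad to 6 bytes: K' = 73 81 c2 00 00 00.
K' ⊕ ipad = 45 b7 f4 36 36 36; K' ⊕ opad = 2f dd 9e 5c 5c 5c.
m1: inner = H(45 b7 f4 36 36 36 7a 6a 7a 69) = 04 59; tag = H(2f dd 9e 5c 5c 5c 04 59) = 031b ← matches
m2: inner = H(45 b7 f4 36 36 36 fe 20 bd 37) = 04 a4; tag = H(2f dd 9e 5c 5c 5c 04 a4) = 0366
m3: inner = H(45 b7 f4 36 36 36 a5 af d6 05) = 04 c1; tag = H(2f dd 9e 5c 5c 5c 04 c1) = 0383

1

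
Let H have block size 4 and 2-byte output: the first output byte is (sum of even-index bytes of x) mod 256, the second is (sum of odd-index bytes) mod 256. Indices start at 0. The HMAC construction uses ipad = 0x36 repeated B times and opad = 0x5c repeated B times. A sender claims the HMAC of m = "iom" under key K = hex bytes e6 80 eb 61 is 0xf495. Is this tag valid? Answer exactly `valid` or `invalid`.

valid

Key hex bytes e6 80 eb 61 is exactly B = 4 bytes: K' = e6 80 eb 61.
K' ⊕ ipad = d0 b6 dd 57; K' ⊕ opad = ba dc b7 3d.
Inner hash: even-index sum = 643 mod 256 = 131; odd-index sum = 380 mod 256 = 124 → 83 7c.
Outer hash (recomputed tag): even-index sum = 500 mod 256 = 244; odd-index sum = 405 mod 256 = 149 → f4 95.
Recomputed tag = f495; claimed = f495 → match.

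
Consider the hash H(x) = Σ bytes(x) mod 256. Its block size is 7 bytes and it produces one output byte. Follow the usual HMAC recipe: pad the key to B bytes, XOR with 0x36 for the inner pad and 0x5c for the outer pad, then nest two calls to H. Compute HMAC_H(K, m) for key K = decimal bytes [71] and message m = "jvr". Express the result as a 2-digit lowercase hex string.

Key decimal bytes [71] = 47 is 1 byte ≤ B = 7; zero-pad to 7 bytes: K' = 47 00 00 00 00 00 00.
K' ⊕ ipad = 71 36 36 36 36 36 36.  K' ⊕ opad = 1b 5c 5c 5c 5c 5c 5c.
Inner input = (K'⊕ipad) ∥ m = 71 36 36 36 36 36 36 ∥ 6a 76 72.
Inner hash: sum = 113+54+54+54+54+54+54+106+118+114 = 775; mod 256 = 7 → 07.
Outer input = (K'⊕opad) ∥ inner = 1b 5c 5c 5c 5c 5c 5c ∥ 07.
Outer hash (tag): sum = 27+92+92+92+92+92+92+7 = 586; mod 256 = 74 → 4a.

4a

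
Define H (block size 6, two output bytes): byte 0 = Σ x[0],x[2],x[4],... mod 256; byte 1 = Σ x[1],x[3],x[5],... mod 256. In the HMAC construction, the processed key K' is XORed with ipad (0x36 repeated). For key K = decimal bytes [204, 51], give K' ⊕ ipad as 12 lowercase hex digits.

fa0536363636

Key decimal bytes [204, 51] = cc 33 is 2 bytes ≤ B = 6; zero-pad to 6 bytes: K' = cc 33 00 00 00 00.
XOR each byte with 0x36: cc⊕36=fa, 33⊕36=05, 00⊕36=36, 00⊕36=36, 00⊕36=36, 00⊕36=36.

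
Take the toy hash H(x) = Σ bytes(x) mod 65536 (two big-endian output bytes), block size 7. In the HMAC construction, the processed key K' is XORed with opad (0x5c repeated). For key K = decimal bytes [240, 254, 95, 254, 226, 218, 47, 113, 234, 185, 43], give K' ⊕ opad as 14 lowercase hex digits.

5b295c5c5c5c5c

Key decimal bytes [240, 254, 95, 254, 226, 218, 47, 113, 234, 185, 43] = f0 fe 5f fe e2 da 2f 71 ea b9 2b is 11 bytes > B = 7, so hash it first: H(key) = 07 75, then zero-pad to 7 bytes: K' = 07 75 00 00 00 00 00.
XOR each byte with 0x5c: 07⊕5c=5b, 75⊕5c=29, 00⊕5c=5c, 00⊕5c=5c, 00⊕5c=5c, 00⊕5c=5c, 00⊕5c=5c.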